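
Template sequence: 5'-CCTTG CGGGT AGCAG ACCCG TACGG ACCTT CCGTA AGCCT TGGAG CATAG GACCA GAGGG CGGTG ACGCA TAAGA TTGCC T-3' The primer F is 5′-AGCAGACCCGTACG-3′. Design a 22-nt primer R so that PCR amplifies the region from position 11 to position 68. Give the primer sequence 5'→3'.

The product's 3' end on the top strand is position 68.
The reverse primer anneals to the top strand over positions 47–68, i.e. to ATAGGACCAGAGGGCGGTGACG.
Its sequence written 5'→3' is the reverse complement: CGTCACCGCCCTCTGGTCCTAT.

5'-CGTCACCGCCCTCTGGTCCTAT-3'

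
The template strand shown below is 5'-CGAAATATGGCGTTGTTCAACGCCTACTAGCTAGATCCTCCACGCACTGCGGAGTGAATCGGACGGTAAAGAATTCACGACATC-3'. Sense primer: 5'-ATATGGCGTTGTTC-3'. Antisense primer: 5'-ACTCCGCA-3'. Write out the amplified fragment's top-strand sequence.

Scanning the template, ATATGGCGTTGTTC occurs at positions 5–18; this primer anneals to the bottom strand there with its 3' end pointing downstream.
The reverse primer's reverse complement is TGCGGAGT, which matches the template at positions 48–55.
The product is the template from position 5 through 55 (51 bp).

5'-ATATGGCGTTGTTCAACGCCTACTAGCTAGATCCTCCACGCACTGCGGAGT-3'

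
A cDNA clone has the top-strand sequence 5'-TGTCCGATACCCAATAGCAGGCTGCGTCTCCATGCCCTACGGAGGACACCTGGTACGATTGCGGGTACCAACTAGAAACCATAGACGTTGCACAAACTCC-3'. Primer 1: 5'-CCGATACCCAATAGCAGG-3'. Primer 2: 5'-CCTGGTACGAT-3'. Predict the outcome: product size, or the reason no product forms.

Primer 1 (CCGATACCCAATAGCAGG) matches the top strand at positions 4–21 (3' end points downstream).
Primer 2 (CCTGGTACGAT) also matches the top strand directly, at positions 49–59 — its reverse complement ATCGTACCAGG is not present.
Both primers anneal to the bottom strand with 3' ends pointing the same way, so neither can prime synthesis back toward the other.

No product — both primers anneal to the same strand and extend in the same direction.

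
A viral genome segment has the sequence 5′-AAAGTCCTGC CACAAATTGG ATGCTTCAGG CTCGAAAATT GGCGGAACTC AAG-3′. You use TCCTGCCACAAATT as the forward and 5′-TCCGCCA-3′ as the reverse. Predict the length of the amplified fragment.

The forward primer matches the template at positions 5–18.
Taking the reverse complement of TCCGCCA gives TGGCGGA, found at positions 40–46 on the template; the primer anneals here to the top strand with its 3' end pointing upstream.
The product runs from position 5 to position 46, so its length is 46 − 5 + 1 = 42 bp.

42 bp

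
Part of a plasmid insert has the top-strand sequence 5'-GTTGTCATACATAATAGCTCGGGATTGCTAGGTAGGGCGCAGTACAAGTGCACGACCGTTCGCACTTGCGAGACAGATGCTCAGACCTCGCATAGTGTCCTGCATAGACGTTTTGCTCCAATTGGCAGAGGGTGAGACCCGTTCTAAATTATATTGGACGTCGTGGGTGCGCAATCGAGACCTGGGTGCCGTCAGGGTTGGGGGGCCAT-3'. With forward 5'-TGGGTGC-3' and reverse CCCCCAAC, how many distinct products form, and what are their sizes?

The forward primer TGGGTGC matches the top strand at positions 164–170, 183–189.
The reverse primer's reverse complement is GTTGGGGG, matching at positions 197–204.
Each forward site pairs with the reverse site to give a product ending at position 204: sizes 41, 22 bp.

Two products: 41 bp, 22 bp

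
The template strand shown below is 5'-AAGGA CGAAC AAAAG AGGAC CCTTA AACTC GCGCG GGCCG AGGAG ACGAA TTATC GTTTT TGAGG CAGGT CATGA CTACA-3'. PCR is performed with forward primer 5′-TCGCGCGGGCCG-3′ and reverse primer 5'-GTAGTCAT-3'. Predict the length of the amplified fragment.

51 bp

Scanning the template, TCGCGCGGGCCG occurs at positions 29–40; this primer anneals to the bottom strand there with its 3' end pointing downstream.
Taking the reverse complement of GTAGTCAT gives ATGACTAC, found at positions 72–79 on the template; the primer anneals here to the top strand with its 3' end pointing upstream.
Amplicon spans positions 29–79: 51 bp.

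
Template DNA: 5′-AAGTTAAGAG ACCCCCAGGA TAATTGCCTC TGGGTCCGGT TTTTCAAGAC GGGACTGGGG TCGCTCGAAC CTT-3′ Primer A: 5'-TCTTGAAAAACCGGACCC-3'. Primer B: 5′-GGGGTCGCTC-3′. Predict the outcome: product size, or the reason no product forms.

Primer A (TCTTGAAAAACCGGACCC) has reverse complement GGGTCCGGTTTTTCAAGA, which matches the top strand at positions 32–49; primer A anneals to the top strand there with its 3' end pointing upstream toward position 32.
Primer B (GGGGTCGCTC) matches the top strand directly at positions 57–66; it anneals to the bottom strand with its 3' end pointing downstream toward position 66.
The 3' ends diverge (primer A extends toward position 1, primer B toward position 73), so the primers never converge on a shared product.

No product — the primers' 3' ends point away from each other.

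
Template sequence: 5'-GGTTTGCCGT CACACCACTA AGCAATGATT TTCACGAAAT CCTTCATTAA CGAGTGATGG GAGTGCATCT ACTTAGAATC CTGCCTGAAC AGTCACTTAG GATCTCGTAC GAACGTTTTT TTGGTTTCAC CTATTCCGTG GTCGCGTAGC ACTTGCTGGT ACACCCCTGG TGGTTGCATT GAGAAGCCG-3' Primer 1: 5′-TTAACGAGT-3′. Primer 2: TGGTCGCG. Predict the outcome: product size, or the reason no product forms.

No product — both primers anneal to the same strand and extend in the same direction.

Primer 1 (TTAACGAGT) matches the top strand at positions 47–55 (3' end points downstream).
Primer 2 (TGGTCGCG) also matches the top strand directly, at positions 139–146 — its reverse complement CGCGACCA is not present.
Both primers anneal to the bottom strand with 3' ends pointing the same way, so neither can prime synthesis back toward the other.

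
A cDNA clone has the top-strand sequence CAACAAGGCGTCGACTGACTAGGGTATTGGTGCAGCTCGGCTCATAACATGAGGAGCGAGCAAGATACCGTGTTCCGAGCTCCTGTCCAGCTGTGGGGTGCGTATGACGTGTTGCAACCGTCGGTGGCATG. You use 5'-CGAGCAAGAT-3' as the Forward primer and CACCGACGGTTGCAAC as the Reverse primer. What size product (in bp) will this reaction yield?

Forward primer CGAGCAAGAT is found on the top strand at positions 57–66.
Reverse complement of the reverse primer: GTTGCAACCGTCGGTG. This occurs on the top strand at positions 111–126.
Product length = (reverse-primer end) − (forward-primer start) + 1 = 126 − 57 + 1 = 70 bp.

70 bp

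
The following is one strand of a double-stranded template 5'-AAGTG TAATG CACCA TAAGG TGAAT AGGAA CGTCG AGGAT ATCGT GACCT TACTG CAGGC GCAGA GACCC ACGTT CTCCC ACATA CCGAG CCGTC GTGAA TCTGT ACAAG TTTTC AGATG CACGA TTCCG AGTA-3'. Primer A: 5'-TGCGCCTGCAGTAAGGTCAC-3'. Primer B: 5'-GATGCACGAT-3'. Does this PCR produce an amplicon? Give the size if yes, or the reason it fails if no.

Primer A (TGCGCCTGCAGTAAGGTCAC) has reverse complement GTGACCTTACTGCAGGCGCA, which matches the top strand at positions 44–63; primer A anneals to the top strand there with its 3' end pointing upstream toward position 44.
Primer B (GATGCACGAT) matches the top strand directly at positions 117–126; it anneals to the bottom strand with its 3' end pointing downstream toward position 126.
The 3' ends diverge (primer A extends toward position 1, primer B toward position 134), so the primers never converge on a shared product.

No product — the primers' 3' ends point away from each other.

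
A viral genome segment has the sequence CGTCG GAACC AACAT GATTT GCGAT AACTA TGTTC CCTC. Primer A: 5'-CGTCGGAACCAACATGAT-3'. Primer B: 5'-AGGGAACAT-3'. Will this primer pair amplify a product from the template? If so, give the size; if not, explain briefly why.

Yes — a 38 bp product.

Primer A (CGTCGGAACCAACATGAT) matches the top strand at positions 1–18; it acts as a forward primer.
Primer B's reverse complement is ATGTTCCCT, matching the top strand at positions 30–38; it acts as a reverse primer.
The 3' ends face each other across positions 1–38, giving a 38 bp product.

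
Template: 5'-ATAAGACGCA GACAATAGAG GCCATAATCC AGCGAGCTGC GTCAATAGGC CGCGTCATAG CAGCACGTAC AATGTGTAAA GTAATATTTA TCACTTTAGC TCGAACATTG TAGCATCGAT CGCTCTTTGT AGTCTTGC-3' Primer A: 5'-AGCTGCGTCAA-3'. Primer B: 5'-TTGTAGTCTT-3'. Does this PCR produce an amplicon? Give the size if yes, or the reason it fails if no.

Primer A (AGCTGCGTCAA) matches the top strand at positions 35–45 (3' end points downstream).
Primer B (TTGTAGTCTT) also matches the top strand directly, at positions 127–136 — its reverse complement AAGACTACAA is not present.
Both primers anneal to the bottom strand with 3' ends pointing the same way, so neither can prime synthesis back toward the other.

No product — both primers anneal to the same strand and extend in the same direction.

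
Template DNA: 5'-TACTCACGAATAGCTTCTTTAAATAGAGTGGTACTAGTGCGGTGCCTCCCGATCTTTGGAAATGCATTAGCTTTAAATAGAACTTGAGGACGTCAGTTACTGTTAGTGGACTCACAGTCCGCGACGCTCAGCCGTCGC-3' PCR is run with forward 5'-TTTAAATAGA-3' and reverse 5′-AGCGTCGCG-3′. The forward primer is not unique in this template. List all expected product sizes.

The forward primer TTTAAATAGA matches the top strand at positions 18–27, 72–81.
The reverse primer's reverse complement is CGCGACGCT, matching at positions 120–128.
Each forward site pairs with the reverse site to give a product ending at position 128: sizes 111, 57 bp.

111 bp, 57 bp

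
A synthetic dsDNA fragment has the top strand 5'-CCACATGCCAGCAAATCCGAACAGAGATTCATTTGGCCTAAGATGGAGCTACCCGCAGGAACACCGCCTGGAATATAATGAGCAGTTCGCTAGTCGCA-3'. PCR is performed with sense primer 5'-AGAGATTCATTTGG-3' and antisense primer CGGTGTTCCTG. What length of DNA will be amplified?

Scanning the template, AGAGATTCATTTGG occurs at positions 23–36; this primer anneals to the bottom strand there with its 3' end pointing downstream.
The reverse primer's reverse complement is CAGGAACACCG, which matches the template at positions 56–66.
Amplicon spans positions 23–66: 44 bp.

44 bp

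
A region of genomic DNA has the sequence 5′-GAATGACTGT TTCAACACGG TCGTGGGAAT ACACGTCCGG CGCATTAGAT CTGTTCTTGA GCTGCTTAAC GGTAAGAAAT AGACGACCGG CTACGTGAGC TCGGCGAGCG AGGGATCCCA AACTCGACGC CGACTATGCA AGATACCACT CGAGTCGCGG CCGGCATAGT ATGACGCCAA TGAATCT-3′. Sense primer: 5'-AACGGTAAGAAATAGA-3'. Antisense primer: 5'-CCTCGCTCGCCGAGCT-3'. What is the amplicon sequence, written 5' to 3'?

5'-AACGGTAAGAAATAGACGACCGGCTACGTGAGCTCGGCGAGCGAGG-3'

Scanning the template, AACGGTAAGAAATAGA occurs at positions 68–83; this primer anneals to the bottom strand there with its 3' end pointing downstream.
The reverse primer's reverse complement is AGCTCGGCGAGCGAGG, which matches the template at positions 98–113.
The product is the template from position 68 through 113 (46 bp).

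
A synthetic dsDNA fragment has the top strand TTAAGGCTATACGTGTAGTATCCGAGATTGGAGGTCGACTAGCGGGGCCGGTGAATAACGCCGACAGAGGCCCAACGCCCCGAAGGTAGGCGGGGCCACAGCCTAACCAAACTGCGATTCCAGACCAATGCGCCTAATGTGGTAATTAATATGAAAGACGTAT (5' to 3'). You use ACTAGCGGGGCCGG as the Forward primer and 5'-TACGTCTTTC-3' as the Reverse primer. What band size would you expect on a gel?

125 bp

Scanning the template, ACTAGCGGGGCCGG occurs at positions 38–51; this primer anneals to the bottom strand there with its 3' end pointing downstream.
The reverse primer's reverse complement is GAAAGACGTA, which matches the template at positions 153–162.
Product length = (reverse-primer end) − (forward-primer start) + 1 = 162 − 38 + 1 = 125 bp.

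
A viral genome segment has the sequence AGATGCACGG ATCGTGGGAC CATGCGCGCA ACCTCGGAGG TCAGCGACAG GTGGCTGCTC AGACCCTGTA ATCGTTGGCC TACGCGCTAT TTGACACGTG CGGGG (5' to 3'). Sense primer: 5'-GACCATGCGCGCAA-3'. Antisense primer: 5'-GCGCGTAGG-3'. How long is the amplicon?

Forward primer GACCATGCGCGCAA is found on the top strand at positions 18–31.
Taking the reverse complement of GCGCGTAGG gives CCTACGCGC, found at positions 79–87 on the template; the primer anneals here to the top strand with its 3' end pointing upstream.
The product runs from position 18 to position 87, so its length is 87 − 18 + 1 = 70 bp.

70 bp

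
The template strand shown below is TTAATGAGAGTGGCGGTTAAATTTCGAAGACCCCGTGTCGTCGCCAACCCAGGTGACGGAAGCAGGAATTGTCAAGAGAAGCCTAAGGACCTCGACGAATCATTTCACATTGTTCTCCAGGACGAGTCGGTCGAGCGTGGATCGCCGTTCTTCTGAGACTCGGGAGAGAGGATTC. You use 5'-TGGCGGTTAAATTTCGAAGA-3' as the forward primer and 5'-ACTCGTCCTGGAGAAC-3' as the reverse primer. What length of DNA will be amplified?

Forward primer TGGCGGTTAAATTTCGAAGA is found on the top strand at positions 11–30.
The reverse primer's reverse complement is GTTCTCCAGGACGAGT, which matches the template at positions 112–127.
The product runs from position 11 to position 127, so its length is 127 − 11 + 1 = 117 bp.

117 bp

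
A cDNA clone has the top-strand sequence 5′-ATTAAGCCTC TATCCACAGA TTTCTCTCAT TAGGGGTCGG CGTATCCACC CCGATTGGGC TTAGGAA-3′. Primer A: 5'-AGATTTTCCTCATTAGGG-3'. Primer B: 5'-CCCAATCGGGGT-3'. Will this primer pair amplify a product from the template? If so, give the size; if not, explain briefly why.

Primer A (AGATTTTCCTCATTAGGG) does not match the top strand, and its reverse complement CCCTAATGAGGAAAATCT does not match either.
With no annealing site for primer A, no amplification occurs.

No product — primer A has no binding site in the template.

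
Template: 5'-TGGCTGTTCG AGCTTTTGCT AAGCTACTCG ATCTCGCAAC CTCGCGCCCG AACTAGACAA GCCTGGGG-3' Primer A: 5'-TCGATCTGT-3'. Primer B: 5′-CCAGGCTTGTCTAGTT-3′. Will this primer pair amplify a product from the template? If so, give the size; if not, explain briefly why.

No product — primer A has no binding site in the template.

Primer A (TCGATCTGT) does not match the top strand, and its reverse complement ACAGATCGA does not match either.
With no annealing site for primer A, no amplification occurs.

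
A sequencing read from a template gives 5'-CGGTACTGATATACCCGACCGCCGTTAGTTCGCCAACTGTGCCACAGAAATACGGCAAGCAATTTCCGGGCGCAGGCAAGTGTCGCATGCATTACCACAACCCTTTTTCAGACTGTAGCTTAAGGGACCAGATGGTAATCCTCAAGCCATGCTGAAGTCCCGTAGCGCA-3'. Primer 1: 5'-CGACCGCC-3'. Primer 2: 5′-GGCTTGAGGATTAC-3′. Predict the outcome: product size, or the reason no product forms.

Primer 1 (CGACCGCC) matches the top strand at positions 16–23; it acts as a forward primer.
Primer 2's reverse complement is GTAATCCTCAAGCC, matching the top strand at positions 135–148; it acts as a reverse primer.
The 3' ends face each other across positions 16–148, giving a 133 bp product.

Yes — a 133 bp product.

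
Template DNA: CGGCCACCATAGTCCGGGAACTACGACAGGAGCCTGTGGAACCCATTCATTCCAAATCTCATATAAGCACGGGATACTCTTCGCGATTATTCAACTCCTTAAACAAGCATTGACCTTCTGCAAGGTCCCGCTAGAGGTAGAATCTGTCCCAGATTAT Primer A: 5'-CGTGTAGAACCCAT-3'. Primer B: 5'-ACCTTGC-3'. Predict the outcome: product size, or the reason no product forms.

No product — primer A has no binding site in the template.

Primer A (CGTGTAGAACCCAT) does not match the top strand, and its reverse complement ATGGGTTCTACACG does not match either.
With no annealing site for primer A, no amplification occurs.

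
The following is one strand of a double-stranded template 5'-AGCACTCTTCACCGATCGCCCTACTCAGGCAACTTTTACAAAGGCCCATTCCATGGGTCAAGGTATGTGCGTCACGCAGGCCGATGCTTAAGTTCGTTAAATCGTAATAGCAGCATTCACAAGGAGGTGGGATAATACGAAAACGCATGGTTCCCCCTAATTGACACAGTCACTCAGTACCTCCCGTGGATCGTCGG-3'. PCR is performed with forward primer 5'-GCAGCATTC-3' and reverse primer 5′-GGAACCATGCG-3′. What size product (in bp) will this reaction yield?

45 bp

Scanning the template, GCAGCATTC occurs at positions 110–118; this primer anneals to the bottom strand there with its 3' end pointing downstream.
The reverse primer's reverse complement is CGCATGGTTCC, which matches the template at positions 144–154.
Amplicon spans positions 110–154: 45 bp.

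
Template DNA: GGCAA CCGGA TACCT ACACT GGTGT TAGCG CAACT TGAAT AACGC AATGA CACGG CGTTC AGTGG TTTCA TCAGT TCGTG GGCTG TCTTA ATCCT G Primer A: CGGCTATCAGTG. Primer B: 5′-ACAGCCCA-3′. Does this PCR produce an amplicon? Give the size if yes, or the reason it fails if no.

No product — primer A has no binding site in the template.

Primer A (CGGCTATCAGTG) does not match the top strand, and its reverse complement CACTGATAGCCG does not match either.
With no annealing site for primer A, no amplification occurs.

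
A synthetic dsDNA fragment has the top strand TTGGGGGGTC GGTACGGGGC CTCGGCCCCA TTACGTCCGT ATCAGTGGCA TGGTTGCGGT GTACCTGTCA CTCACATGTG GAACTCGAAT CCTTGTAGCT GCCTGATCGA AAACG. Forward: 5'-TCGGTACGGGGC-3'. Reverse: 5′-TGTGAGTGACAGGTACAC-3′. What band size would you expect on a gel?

The forward primer matches the template at positions 9–20.
The reverse primer's reverse complement is GTGTACCTGTCACTCACA, which matches the template at positions 59–76.
Product length = (reverse-primer end) − (forward-primer start) + 1 = 76 − 9 + 1 = 68 bp.

68 bp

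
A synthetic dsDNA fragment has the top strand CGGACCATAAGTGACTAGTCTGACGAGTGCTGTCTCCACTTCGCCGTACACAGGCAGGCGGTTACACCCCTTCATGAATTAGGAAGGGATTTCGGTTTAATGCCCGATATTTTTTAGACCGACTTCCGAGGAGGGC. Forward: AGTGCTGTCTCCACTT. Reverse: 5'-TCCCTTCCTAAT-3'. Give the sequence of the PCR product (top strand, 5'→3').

Scanning the template, AGTGCTGTCTCCACTT occurs at positions 26–41; this primer anneals to the bottom strand there with its 3' end pointing downstream.
The reverse primer's reverse complement is ATTAGGAAGGGA, which matches the template at positions 78–89.
The product is the template from position 26 through 89 (64 bp).

5'-AGTGCTGTCTCCACTTCGCCGTACACAGGCAGGCGGTTACACCCCTTCATGAATTAGGAAGGGA-3'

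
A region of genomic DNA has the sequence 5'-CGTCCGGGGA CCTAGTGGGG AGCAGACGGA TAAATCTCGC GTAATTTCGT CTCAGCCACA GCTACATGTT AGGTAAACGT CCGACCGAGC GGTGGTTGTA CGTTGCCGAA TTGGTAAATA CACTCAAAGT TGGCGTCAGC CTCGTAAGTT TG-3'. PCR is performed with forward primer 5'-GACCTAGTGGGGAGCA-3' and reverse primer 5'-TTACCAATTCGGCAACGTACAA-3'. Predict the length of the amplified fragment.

The forward primer matches the template at positions 9–24.
Reverse complement of the reverse primer: TTGTACGTTGCCGAATTGGTAA. This occurs on the top strand at positions 96–117.
The product runs from position 9 to position 117, so its length is 117 − 9 + 1 = 109 bp.

109 bp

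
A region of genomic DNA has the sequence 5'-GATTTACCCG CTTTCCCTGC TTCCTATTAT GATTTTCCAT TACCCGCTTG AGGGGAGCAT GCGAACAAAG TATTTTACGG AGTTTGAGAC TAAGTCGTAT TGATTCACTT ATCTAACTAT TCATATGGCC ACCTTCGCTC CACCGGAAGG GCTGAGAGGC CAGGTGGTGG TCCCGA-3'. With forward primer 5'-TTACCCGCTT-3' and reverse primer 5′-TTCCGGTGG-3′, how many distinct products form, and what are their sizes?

Two products: 145 bp, 109 bp

The forward primer TTACCCGCTT matches the top strand at positions 4–13, 40–49.
The reverse primer's reverse complement is CCACCGGAA, matching at positions 140–148.
Each forward site pairs with the reverse site to give a product ending at position 148: sizes 145, 109 bp.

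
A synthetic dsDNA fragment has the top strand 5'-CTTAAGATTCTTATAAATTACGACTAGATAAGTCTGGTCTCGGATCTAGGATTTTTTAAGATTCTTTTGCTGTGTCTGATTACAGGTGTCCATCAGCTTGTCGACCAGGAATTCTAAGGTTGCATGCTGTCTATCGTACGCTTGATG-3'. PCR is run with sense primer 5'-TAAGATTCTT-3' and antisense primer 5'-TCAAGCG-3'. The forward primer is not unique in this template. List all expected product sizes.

143 bp, 89 bp

The forward primer TAAGATTCTT matches the top strand at positions 3–12, 57–66.
The reverse primer's reverse complement is CGCTTGA, matching at positions 139–145.
Each forward site pairs with the reverse site to give a product ending at position 145: sizes 143, 89 bp.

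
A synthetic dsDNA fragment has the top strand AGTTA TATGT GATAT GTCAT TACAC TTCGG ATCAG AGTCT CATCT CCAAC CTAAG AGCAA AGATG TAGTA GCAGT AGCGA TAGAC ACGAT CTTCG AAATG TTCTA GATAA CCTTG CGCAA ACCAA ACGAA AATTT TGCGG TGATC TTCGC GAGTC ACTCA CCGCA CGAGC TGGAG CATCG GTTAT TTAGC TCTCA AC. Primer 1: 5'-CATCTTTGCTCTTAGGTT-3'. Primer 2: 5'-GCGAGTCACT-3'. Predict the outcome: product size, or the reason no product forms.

No product — the primers' 3' ends point away from each other.

Primer 1 (CATCTTTGCTCTTAGGTT) has reverse complement AACCTAAGAGCAAAGATG, which matches the top strand at positions 48–65; primer 1 anneals to the top strand there with its 3' end pointing upstream toward position 48.
Primer 2 (GCGAGTCACT) matches the top strand directly at positions 149–158; it anneals to the bottom strand with its 3' end pointing downstream toward position 158.
The 3' ends diverge (primer 1 extends toward position 1, primer 2 toward position 197), so the primers never converge on a shared product.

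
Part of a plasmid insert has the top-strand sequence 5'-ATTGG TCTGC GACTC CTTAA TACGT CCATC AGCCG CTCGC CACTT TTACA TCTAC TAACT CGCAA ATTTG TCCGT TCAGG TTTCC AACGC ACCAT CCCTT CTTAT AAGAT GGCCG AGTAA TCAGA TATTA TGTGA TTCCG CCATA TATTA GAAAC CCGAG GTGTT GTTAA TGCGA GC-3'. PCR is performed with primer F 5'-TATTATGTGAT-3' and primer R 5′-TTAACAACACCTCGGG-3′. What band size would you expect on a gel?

The forward primer matches the template at positions 126–136.
Reverse complement of the reverse primer: CCCGAGGTGTTGTTAA. This occurs on the top strand at positions 155–170.
Product length = (reverse-primer end) − (forward-primer start) + 1 = 170 − 126 + 1 = 45 bp.

45 bp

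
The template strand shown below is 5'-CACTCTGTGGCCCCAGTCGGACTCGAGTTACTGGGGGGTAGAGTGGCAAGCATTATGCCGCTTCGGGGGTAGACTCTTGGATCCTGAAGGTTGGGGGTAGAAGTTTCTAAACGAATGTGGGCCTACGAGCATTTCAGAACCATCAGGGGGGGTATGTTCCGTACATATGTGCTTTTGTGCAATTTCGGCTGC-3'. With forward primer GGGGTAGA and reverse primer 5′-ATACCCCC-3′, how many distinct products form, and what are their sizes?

Three products: 121 bp, 90 bp, 62 bp

The forward primer GGGGTAGA matches the top strand at positions 35–42, 66–73, 94–101.
The reverse primer's reverse complement is GGGGGTAT, matching at positions 148–155.
Each forward site pairs with the reverse site to give a product ending at position 155: sizes 121, 90, 62 bp.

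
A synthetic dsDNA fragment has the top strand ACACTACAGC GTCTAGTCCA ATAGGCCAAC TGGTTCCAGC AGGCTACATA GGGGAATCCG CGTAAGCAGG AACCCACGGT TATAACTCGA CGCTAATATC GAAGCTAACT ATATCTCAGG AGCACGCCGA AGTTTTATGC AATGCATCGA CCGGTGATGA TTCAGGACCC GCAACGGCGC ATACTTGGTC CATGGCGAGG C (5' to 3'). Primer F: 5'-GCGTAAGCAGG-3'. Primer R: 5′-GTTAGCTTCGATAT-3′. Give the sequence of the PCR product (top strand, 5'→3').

5'-GCGTAAGCAGGAACCCACGGTTATAACTCGACGCTAATATCGAAGCTAAC-3'

Forward primer GCGTAAGCAGG is found on the top strand at positions 60–70.
The reverse primer's reverse complement is ATATCGAAGCTAAC, which matches the template at positions 96–109.
The product is the template from position 60 through 109 (50 bp).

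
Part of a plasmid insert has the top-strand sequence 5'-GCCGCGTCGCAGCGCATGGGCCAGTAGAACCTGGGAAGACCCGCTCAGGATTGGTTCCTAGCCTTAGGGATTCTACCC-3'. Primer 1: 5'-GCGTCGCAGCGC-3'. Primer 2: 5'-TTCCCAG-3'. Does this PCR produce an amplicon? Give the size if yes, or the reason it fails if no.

Primer 1 (GCGTCGCAGCGC) matches the top strand at positions 4–15; it acts as a forward primer.
Primer 2's reverse complement is CTGGGAA, matching the top strand at positions 31–37; it acts as a reverse primer.
The 3' ends face each other across positions 4–37, giving a 34 bp product.

Yes — a 34 bp product.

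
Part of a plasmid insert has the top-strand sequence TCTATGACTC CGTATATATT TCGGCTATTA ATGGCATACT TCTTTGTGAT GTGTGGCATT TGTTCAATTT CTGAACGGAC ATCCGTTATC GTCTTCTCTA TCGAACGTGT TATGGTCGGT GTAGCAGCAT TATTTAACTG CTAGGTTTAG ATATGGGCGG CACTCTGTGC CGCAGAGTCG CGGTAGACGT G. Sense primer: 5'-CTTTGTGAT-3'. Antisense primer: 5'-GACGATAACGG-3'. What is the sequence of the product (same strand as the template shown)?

5'-CTTTGTGATGTGTGGCATTTGTTCAATTTCTGAACGGACATCCGTTATCGTC-3'

The forward primer matches the template at positions 42–50.
Reverse complement of the reverse primer: CCGTTATCGTC. This occurs on the top strand at positions 83–93.
The product is the template from position 42 through 93 (52 bp).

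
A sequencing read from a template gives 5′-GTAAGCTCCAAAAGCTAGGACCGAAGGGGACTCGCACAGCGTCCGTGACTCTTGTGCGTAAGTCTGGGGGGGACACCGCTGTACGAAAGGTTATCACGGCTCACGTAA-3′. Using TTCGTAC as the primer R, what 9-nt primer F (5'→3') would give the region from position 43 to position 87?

The reverse primer's reverse complement GTACGAA matches the template at positions 81–87; the product starts at position 43.
The forward primer is identical to the top strand over positions 43–51: CCGTGACTC.

5'-CCGTGACTC-3'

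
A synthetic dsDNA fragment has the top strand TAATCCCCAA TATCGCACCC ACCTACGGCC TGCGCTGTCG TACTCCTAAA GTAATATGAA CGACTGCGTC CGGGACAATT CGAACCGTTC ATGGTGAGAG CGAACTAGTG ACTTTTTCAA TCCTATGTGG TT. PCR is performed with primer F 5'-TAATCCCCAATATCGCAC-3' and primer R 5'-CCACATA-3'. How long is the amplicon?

130 bp

Forward primer TAATCCCCAATATCGCAC is found on the top strand at positions 1–18.
Taking the reverse complement of CCACATA gives TATGTGG, found at positions 124–130 on the template; the primer anneals here to the top strand with its 3' end pointing upstream.
The product runs from position 1 to position 130, so its length is 130 − 1 + 1 = 130 bp.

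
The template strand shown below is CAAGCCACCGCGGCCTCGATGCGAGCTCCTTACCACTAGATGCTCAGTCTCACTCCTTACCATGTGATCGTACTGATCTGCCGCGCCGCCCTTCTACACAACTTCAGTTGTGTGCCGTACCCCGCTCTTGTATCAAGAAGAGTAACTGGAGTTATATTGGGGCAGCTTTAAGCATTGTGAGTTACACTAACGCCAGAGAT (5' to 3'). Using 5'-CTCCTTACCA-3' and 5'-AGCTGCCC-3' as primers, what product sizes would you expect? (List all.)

142 bp, 115 bp

The forward primer CTCCTTACCA matches the top strand at positions 26–35, 53–62.
The reverse primer's reverse complement is GGGCAGCT, matching at positions 160–167.
Each forward site pairs with the reverse site to give a product ending at position 167: sizes 142, 115 bp.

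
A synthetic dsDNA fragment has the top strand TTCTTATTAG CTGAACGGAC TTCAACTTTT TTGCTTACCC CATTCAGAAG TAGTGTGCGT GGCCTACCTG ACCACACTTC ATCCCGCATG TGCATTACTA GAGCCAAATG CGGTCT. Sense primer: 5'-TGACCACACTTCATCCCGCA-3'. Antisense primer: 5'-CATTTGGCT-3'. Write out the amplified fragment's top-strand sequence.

Scanning the template, TGACCACACTTCATCCCGCA occurs at positions 69–88; this primer anneals to the bottom strand there with its 3' end pointing downstream.
The reverse primer's reverse complement is AGCCAAATG, which matches the template at positions 102–110.
The product is the template from position 69 through 110 (42 bp).

5'-TGACCACACTTCATCCCGCATGTGCATTACTAGAGCCAAATG-3'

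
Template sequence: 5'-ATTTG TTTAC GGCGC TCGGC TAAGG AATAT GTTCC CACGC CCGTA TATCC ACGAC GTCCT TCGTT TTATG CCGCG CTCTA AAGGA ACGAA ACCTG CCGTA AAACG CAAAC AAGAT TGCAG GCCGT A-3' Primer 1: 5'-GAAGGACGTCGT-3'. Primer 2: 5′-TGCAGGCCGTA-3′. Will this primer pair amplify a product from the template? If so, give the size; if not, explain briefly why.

Primer 1 (GAAGGACGTCGT) has reverse complement ACGACGTCCTTC, which matches the top strand at positions 51–62; primer 1 anneals to the top strand there with its 3' end pointing upstream toward position 51.
Primer 2 (TGCAGGCCGTA) matches the top strand directly at positions 116–126; it anneals to the bottom strand with its 3' end pointing downstream toward position 126.
The 3' ends diverge (primer 1 extends toward position 1, primer 2 toward position 126), so the primers never converge on a shared product.

No product — the primers' 3' ends point away from each other.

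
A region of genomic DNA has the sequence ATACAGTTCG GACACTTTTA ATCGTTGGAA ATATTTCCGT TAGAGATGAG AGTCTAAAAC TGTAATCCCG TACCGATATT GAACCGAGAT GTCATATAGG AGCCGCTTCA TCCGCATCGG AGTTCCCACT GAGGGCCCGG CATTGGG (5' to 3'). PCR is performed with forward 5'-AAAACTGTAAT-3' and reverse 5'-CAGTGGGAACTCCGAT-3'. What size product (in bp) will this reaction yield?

The forward primer matches the template at positions 56–66.
The reverse primer's reverse complement is ATCGGAGTTCCCACTG, which matches the template at positions 116–131.
Product length = (reverse-primer end) − (forward-primer start) + 1 = 131 − 56 + 1 = 76 bp.

76 bp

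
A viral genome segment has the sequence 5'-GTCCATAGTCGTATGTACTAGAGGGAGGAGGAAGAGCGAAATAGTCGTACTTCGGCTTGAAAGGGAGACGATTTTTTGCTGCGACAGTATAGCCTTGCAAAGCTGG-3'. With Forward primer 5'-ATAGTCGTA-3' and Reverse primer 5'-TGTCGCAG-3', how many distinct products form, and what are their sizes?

Two products: 82 bp, 46 bp

The forward primer ATAGTCGTA matches the top strand at positions 5–13, 41–49.
The reverse primer's reverse complement is CTGCGACA, matching at positions 79–86.
Each forward site pairs with the reverse site to give a product ending at position 86: sizes 82, 46 bp.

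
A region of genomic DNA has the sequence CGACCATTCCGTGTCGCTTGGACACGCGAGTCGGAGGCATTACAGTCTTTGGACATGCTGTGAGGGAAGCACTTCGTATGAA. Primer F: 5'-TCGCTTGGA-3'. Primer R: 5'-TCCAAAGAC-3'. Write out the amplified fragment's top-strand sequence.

5'-TCGCTTGGACACGCGAGTCGGAGGCATTACAGTCTTTGGA-3'

Scanning the template, TCGCTTGGA occurs at positions 14–22; this primer anneals to the bottom strand there with its 3' end pointing downstream.
The reverse primer's reverse complement is GTCTTTGGA, which matches the template at positions 45–53.
The product is the template from position 14 through 53 (40 bp).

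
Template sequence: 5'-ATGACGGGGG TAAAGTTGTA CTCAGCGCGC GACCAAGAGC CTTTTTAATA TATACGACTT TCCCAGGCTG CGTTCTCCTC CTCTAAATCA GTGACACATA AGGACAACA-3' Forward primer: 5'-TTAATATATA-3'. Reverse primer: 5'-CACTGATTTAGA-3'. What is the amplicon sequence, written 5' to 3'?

5'-TTAATATATACGACTTTCCCAGGCTGCGTTCTCCTCCTCTAAATCAGTG-3'

Scanning the template, TTAATATATA occurs at positions 45–54; this primer anneals to the bottom strand there with its 3' end pointing downstream.
The reverse primer's reverse complement is TCTAAATCAGTG, which matches the template at positions 82–93.
The product is the template from position 45 through 93 (49 bp).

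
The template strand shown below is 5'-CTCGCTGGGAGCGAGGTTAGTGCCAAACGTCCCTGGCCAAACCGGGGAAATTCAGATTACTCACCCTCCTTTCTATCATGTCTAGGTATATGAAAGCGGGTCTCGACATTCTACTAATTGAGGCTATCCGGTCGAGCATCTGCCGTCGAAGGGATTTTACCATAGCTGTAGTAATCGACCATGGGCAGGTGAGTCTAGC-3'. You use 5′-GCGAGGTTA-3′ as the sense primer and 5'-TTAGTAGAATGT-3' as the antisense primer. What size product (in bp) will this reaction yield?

Forward primer GCGAGGTTA is found on the top strand at positions 11–19.
Reverse complement of the reverse primer: ACATTCTACTAA. This occurs on the top strand at positions 106–117.
Amplicon spans positions 11–117: 107 bp.

107 bp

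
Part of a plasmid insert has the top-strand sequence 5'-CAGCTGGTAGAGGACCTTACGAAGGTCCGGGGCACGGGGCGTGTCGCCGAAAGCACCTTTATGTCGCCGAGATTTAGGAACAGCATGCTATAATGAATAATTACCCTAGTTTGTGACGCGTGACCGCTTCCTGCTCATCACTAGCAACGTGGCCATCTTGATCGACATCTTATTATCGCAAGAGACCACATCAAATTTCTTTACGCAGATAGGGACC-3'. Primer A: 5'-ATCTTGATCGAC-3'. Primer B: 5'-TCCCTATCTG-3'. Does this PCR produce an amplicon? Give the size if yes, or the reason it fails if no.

Primer A (ATCTTGATCGAC) matches the top strand at positions 155–166; it acts as a forward primer.
Primer B's reverse complement is CAGATAGGGA, matching the top strand at positions 206–215; it acts as a reverse primer.
The 3' ends face each other across positions 155–215, giving a 61 bp product.

Yes — a 61 bp product.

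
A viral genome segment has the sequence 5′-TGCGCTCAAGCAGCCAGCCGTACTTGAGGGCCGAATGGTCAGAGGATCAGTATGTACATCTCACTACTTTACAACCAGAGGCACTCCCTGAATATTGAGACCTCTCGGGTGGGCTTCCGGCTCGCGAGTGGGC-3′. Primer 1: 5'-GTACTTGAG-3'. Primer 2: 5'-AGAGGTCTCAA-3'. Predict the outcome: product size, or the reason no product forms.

Yes — an 86 bp product.

Primer 1 (GTACTTGAG) matches the top strand at positions 20–28; it acts as a forward primer.
Primer 2's reverse complement is TTGAGACCTCT, matching the top strand at positions 95–105; it acts as a reverse primer.
The 3' ends face each other across positions 20–105, giving an 86 bp product.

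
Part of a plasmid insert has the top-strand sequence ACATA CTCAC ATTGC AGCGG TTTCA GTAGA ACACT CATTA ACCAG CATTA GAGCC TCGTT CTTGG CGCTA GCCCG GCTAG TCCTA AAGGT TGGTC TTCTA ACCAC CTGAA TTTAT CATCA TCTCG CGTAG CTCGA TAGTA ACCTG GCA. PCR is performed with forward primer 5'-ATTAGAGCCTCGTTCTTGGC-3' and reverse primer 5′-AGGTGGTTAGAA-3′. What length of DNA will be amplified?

The forward primer matches the template at positions 47–66.
Taking the reverse complement of AGGTGGTTAGAA gives TTCTAACCACCT, found at positions 96–107 on the template; the primer anneals here to the top strand with its 3' end pointing upstream.
Amplicon spans positions 47–107: 61 bp.

61 bp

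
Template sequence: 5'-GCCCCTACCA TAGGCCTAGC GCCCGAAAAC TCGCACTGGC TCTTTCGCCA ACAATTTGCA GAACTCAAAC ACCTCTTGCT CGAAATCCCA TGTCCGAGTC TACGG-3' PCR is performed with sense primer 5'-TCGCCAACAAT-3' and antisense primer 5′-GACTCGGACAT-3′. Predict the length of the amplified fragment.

The forward primer matches the template at positions 45–55.
Reverse complement of the reverse primer: ATGTCCGAGTC. This occurs on the top strand at positions 90–100.
The product runs from position 45 to position 100, so its length is 100 − 45 + 1 = 56 bp.

56 bp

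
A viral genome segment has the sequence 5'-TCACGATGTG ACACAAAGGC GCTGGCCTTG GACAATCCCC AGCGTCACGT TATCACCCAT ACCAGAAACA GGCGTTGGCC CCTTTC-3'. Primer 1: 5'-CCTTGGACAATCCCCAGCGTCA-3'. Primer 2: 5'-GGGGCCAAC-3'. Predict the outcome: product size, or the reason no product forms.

Primer 1 (CCTTGGACAATCCCCAGCGTCA) matches the top strand at positions 26–47; it acts as a forward primer.
Primer 2's reverse complement is GTTGGCCCC, matching the top strand at positions 74–82; it acts as a reverse primer.
The 3' ends face each other across positions 26–82, giving a 57 bp product.

Yes — a 57 bp product.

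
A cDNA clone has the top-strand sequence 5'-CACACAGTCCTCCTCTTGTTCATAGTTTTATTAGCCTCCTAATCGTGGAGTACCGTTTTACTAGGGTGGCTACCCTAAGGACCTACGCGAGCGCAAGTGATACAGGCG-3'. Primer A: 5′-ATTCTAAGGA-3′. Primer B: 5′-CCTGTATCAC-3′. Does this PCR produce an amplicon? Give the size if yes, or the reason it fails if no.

No product — primer A has no binding site in the template.

Primer A (ATTCTAAGGA) does not match the top strand, and its reverse complement TCCTTAGAAT does not match either.
With no annealing site for primer A, no amplification occurs.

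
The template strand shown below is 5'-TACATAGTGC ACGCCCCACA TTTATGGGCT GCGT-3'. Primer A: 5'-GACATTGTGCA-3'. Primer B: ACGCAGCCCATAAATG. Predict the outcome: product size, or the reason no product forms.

No product — primer A has no binding site in the template.

Primer A (GACATTGTGCA) does not match the top strand, and its reverse complement TGCACAATGTC does not match either.
With no annealing site for primer A, no amplification occurs.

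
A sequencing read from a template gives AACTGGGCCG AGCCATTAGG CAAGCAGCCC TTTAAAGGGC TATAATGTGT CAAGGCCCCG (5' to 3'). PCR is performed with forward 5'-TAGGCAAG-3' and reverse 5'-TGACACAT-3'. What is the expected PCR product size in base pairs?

36 bp

Scanning the template, TAGGCAAG occurs at positions 17–24; this primer anneals to the bottom strand there with its 3' end pointing downstream.
The reverse primer's reverse complement is ATGTGTCA, which matches the template at positions 45–52.
The product runs from position 17 to position 52, so its length is 52 − 17 + 1 = 36 bp.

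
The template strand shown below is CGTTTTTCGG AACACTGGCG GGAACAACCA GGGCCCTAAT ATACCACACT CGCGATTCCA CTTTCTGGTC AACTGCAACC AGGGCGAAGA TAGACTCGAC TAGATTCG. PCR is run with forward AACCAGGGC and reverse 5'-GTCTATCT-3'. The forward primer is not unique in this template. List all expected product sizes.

70 bp, 19 bp

The forward primer AACCAGGGC matches the top strand at positions 26–34, 77–85.
The reverse primer's reverse complement is AGATAGAC, matching at positions 88–95.
Each forward site pairs with the reverse site to give a product ending at position 95: sizes 70, 19 bp.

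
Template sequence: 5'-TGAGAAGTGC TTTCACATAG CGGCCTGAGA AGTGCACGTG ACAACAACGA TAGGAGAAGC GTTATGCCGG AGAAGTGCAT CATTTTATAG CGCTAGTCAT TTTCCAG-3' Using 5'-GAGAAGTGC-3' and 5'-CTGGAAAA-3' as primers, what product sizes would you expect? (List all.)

The forward primer GAGAAGTGC matches the top strand at positions 2–10, 27–35, 70–78.
The reverse primer's reverse complement is TTTTCCAG, matching at positions 100–107.
Each forward site pairs with the reverse site to give a product ending at position 107: sizes 106, 81, 38 bp.

106 bp, 81 bp, 38 bp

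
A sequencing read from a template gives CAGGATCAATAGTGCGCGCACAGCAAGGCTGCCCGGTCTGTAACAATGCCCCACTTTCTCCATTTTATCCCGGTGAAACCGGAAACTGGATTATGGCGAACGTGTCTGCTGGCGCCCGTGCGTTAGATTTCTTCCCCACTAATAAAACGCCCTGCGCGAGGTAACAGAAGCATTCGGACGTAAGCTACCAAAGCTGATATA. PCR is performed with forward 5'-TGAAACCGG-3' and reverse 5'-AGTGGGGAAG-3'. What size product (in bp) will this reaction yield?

67 bp

The forward primer matches the template at positions 74–82.
The reverse primer's reverse complement is CTTCCCCACT, which matches the template at positions 131–140.
Product length = (reverse-primer end) − (forward-primer start) + 1 = 140 − 74 + 1 = 67 bp.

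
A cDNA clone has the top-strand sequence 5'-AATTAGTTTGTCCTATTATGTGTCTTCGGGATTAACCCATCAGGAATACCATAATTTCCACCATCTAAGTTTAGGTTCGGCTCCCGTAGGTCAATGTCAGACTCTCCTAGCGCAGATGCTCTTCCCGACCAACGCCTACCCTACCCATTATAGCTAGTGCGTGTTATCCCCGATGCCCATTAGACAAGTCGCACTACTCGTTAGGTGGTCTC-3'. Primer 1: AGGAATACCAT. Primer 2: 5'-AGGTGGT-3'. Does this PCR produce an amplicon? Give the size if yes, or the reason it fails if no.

Primer 1 (AGGAATACCAT) matches the top strand at positions 42–52 (3' end points downstream).
Primer 2 (AGGTGGT) also matches the top strand directly, at positions 203–209 — its reverse complement ACCACCT is not present.
Both primers anneal to the bottom strand with 3' ends pointing the same way, so neither can prime synthesis back toward the other.

No product — both primers anneal to the same strand and extend in the same direction.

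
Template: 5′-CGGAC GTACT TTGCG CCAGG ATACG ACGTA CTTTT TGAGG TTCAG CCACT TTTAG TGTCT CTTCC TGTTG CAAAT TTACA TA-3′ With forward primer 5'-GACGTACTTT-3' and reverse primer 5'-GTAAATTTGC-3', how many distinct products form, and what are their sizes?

Two products: 77 bp, 55 bp

The forward primer GACGTACTTT matches the top strand at positions 3–12, 25–34.
The reverse primer's reverse complement is GCAAATTTAC, matching at positions 70–79.
Each forward site pairs with the reverse site to give a product ending at position 79: sizes 77, 55 bp.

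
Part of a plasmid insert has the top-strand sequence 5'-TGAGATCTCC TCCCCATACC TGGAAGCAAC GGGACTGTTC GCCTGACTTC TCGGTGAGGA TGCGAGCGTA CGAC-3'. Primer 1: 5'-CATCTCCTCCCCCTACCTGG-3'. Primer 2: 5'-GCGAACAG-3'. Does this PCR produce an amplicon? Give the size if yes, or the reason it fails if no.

Primer 1 (CATCTCCTCCCCCTACCTGG) does not match the top strand, and its reverse complement CCAGGTAGGGGGAGGAGATG does not match either.
With no annealing site for primer 1, no amplification occurs.

No product — primer 1 has no binding site in the template.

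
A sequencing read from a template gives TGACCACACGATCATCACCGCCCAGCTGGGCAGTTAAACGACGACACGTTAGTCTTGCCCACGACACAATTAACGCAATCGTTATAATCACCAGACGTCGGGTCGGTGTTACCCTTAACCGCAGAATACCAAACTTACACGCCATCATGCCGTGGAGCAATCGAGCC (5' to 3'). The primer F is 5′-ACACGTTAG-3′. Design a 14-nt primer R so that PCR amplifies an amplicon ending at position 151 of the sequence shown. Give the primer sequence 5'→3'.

The forward primer binds at positions 44–52; the product's 3' end on the top strand is position 151.
The reverse primer anneals to the top strand over positions 138–151, i.e. to CACGCCATCATGCC.
Its sequence written 5'→3' is the reverse complement: GGCATGATGGCGTG.

5'-GGCATGATGGCGTG-3'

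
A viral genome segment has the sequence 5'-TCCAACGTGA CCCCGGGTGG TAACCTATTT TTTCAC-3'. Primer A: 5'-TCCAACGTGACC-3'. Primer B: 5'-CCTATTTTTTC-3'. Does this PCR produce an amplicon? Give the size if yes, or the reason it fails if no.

No product — both primers anneal to the same strand and extend in the same direction.

Primer A (TCCAACGTGACC) matches the top strand at positions 1–12 (3' end points downstream).
Primer B (CCTATTTTTTC) also matches the top strand directly, at positions 24–34 — its reverse complement GAAAAAATAGG is not present.
Both primers anneal to the bottom strand with 3' ends pointing the same way, so neither can prime synthesis back toward the other.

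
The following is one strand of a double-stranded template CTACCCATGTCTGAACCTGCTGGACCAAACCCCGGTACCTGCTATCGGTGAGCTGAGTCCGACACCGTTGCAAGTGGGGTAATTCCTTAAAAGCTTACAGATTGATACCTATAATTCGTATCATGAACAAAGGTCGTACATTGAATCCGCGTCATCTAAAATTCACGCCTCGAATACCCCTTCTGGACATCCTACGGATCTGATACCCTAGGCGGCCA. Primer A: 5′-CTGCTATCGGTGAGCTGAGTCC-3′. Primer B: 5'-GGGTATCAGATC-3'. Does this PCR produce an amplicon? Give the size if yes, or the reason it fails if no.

Primer A (CTGCTATCGGTGAGCTGAGTCC) matches the top strand at positions 39–60; it acts as a forward primer.
Primer B's reverse complement is GATCTGATACCC, matching the top strand at positions 197–208; it acts as a reverse primer.
The 3' ends face each other across positions 39–208, giving a 170 bp product.

Yes — a 170 bp product.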